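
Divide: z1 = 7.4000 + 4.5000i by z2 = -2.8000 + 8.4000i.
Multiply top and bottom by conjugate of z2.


Conjugate of z2 = -2.8000 - 8.4000i
Numerator: (7.4000 + 4.5000i)(-2.8000 - 8.4000i) = 17.0800 - 74.7600i
Denominator: (-2.8)^2 + 8.4^2 = 78.4
Result = (17.0800 - 74.7600i)/78.4

0.2179 - 0.9536i


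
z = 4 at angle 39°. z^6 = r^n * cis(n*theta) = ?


r^6 = 4^6 = 4096
n*theta = 6*39° = 234° = 234° (mod 360)
a = 4096*cos(234°) = -2407.5684
b = 4096*sin(234°) = -3313.7336

4096 cis(234°) = -2407.5684 - 3313.7336i


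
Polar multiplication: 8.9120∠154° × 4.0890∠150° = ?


r = 8.9120 * 4.0890 = 36.4412
theta = 154° + 150° = 304° = 304° (mod 360)

36.4412 cis(304°)


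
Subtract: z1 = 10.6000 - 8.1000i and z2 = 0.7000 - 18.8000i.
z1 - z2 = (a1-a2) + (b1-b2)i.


Real: 10.6 - 0.7 = 9.9
Imag: -8.1 + 18.8 = 10.7

9.9000 + 10.7000i


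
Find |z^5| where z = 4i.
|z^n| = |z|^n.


|z| = sqrt(0+16) = sqrt(16) = 4
|z^5| = |z|^5 = 4^5 = 1024

|z^5| = 1024


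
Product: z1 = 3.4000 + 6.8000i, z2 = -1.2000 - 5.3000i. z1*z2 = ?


Real = 3.4*(-1.2) - 6.8*(-5.3) = -4.08 - (-36.04) = 31.96
Imag = 3.4*(-5.3) - (1.2)*6.8 = -18.02 - (8.16) = -26.18

31.9600 - 26.1800i


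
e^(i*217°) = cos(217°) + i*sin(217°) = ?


cos(217°) = -0.7986
sin(217°) = -0.6018

e^(i*217°) = -0.7986 - 0.6018i


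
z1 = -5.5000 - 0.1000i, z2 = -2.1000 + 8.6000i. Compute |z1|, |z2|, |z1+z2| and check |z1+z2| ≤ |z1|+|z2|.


|z1| = sqrt((-5.5)^2 + (-0.1)^2) = sqrt(30.26) = 5.5009
|z2| = sqrt((-2.1)^2 + 8.6^2) = sqrt(78.37) = 8.8527
z1+z2 = -7.6000 + 8.5000i
|z1+z2| = sqrt(130.01) = 11.4022
|z1|+|z2| = 5.5009 + 8.8527 = 14.3536

|z1+z2| = 11.4022 ≤ |z1|+|z2| = 14.3536 (verified)


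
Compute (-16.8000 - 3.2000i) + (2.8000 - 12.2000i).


Real: -16.8 + 2.8 = -14
Imag: -3.2 - 12.2 = -15.4

-14.0000 - 15.4000i


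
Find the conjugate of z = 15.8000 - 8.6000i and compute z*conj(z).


z_bar = 15.8000 + 8.6000i
z*z_bar = 15.8^2 + (-8.6)^2 = 249.64 + 73.96 = 323.6

z_bar = 15.8000 + 8.6000i, z*z_bar = 323.6


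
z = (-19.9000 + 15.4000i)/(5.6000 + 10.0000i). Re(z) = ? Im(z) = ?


Multiply by conjugate: (-19.9000 + 15.4000i)(5.6000 - 10.0000i) / (5.6^2 + 10^2)
Numerator real = -19.9*5.6 + 15.4*10 = 42.56
Numerator imag = 15.4*5.6 - (-19.9)*10 = 285.24
Denominator = 131.36
Re(z) = 42.56/131.36 = 0.3240
Im(z) = 285.24/131.36 = 2.1714

Re(z) = 0.3240, Im(z) = 2.1714


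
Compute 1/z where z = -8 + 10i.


|z|^2 = 64+100 = 164
1/z = (-8 - 10i)/164

1/z = -0.0488 - 0.0610i


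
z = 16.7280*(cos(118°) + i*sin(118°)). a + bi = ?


a = 16.7280*cos(118°) = 16.7280*(-0.46947) = -7.8533
b = 16.7280*sin(118°) = 16.7280*0.8829476 = 14.7699

-7.8533 + 14.7699i


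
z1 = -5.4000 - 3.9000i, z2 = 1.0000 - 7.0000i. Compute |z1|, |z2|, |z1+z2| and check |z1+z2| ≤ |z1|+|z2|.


|z1| = sqrt((-5.4)^2 + (-3.9)^2) = sqrt(44.37) = 6.6611
|z2| = sqrt(1^2 + (-7)^2) = sqrt(50) = 7.0711
z1+z2 = -4.4000 - 10.9000i
|z1+z2| = sqrt(138.17) = 11.7546
|z1|+|z2| = 6.6611 + 7.0711 = 13.7322

|z1+z2| = 11.7546 ≤ |z1|+|z2| = 13.7322 (verified)


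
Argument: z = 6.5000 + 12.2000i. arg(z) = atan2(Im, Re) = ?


Re = 6.5, Im = 12.2
arg = atan2(12.2, 6.5) = 61.9519 degrees

arg(z) = 61.9519 degrees


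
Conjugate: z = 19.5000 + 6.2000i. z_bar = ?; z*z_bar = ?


z_bar = 19.5000 - 6.2000i
z*z_bar = 19.5^2 + 6.2^2 = 380.25 + 38.44 = 418.69

z_bar = 19.5000 - 6.2000i, z*z_bar = 418.69


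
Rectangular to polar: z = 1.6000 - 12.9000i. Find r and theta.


r = sqrt(2.56+166.41) = sqrt(168.97) = 12.9988
theta = atan2(-12.9, 1.6) = -82.9297 degrees

r = 12.9988, theta = -82.9297 degrees


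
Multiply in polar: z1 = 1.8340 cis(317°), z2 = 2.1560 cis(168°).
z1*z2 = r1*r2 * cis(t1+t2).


r = 1.8340 * 2.1560 = 3.9541
theta = 317° + 168° = 485° = 125° (mod 360)

3.9541 cis(125°)


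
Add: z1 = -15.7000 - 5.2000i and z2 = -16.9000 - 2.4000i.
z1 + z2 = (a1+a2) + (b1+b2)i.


Real: -15.7 - 16.9 = -32.6
Imag: -5.2 - 2.4 = -7.6

-32.6000 - 7.6000i


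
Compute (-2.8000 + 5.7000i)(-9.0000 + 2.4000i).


Real = -2.8*(-9) - 5.7*2.4 = 25.2 - 13.68 = 11.52
Imag = -2.8*2.4 - (9)*5.7 = -6.72 - (51.3) = -58.02

11.5200 - 58.0200i


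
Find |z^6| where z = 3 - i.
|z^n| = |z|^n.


|z| = sqrt(9+1) = sqrt(10) = 3.1623
|z^6| = |z|^6 = (sqrt(10))^6 = 10^3 = 1000

|z^6| = 1000


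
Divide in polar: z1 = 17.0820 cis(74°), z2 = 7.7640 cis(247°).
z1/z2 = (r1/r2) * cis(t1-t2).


r = 17.0820 / 7.7640 = 2.2002
theta = 74° - 247° = -173° = 187° (mod 360)

2.2002 cis(187°)


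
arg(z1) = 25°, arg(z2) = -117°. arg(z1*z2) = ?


arg(z1*z2) = 25° - 117° = -92°
Normalized to (-180°, 180°]: -92°

-92°


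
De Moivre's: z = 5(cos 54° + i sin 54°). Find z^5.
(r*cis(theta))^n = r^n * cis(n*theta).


r^5 = 5^5 = 3125
n*theta = 5*54° = 270° = 270° (mod 360)
a = 3125*cos(270°) = 0
b = 3125*sin(270°) = -3125.0000

3125 cis(270°) = 0 - 3125.0000i


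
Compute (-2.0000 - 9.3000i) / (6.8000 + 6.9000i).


Conjugate of z2 = 6.8000 - 6.9000i
Numerator: (-2.0000 - 9.3000i)(6.8000 - 6.9000i) = -77.7700 - 49.4400i
Denominator: 6.8^2 + 6.9^2 = 93.85
Result = (-77.7700 - 49.4400i)/93.85

-0.8287 - 0.5268i


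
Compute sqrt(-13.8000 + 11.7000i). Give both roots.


|z| = sqrt(190.44+136.89) = 18.0923
sqrt((|z|+a)/2) = sqrt((18.0923+(-13.8))/2) = sqrt(2.1461) = 1.4650
sqrt((|z|-a)/2) = sqrt((18.0923-(-13.8))/2) = sqrt(15.9461) = 3.9933

±(1.4650 + 3.9933i) i.e. 1.4650 + 3.9933i and -1.4650 - 3.9933i


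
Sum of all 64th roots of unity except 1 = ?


With w = e^(2*pi*i/64), all 64 of the 64th roots of unity w^0 = 1, w, ..., w^(63) sum to 0: 1 + w + ... + w^(63) = (1 - w^64)/(1 - w) = 0 since w^64 = 1, w ≠ 1.
Removing the root 1: w + w^2 + ... + w^(63) = 0 - 1 = -1

Sum = -1


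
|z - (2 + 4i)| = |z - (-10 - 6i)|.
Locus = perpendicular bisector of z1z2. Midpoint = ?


Equal distances means the locus is the perpendicular bisector of z1 and z2.
Midpoint = ((2+(-10))/2, (4+(-6))/2) = (-4.0000, -1.0000)

Perpendicular bisector through (-4.0000, -1.0000)


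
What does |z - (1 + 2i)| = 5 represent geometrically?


|z - z0| = r is a circle with center z0 and radius r.
Center = (1, 2), radius = 5

Circle with center (1, 2) and radius 5


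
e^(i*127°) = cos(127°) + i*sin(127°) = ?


cos(127°) = -0.6018
sin(127°) = 0.7986

e^(i*127°) = -0.6018 + 0.7986i


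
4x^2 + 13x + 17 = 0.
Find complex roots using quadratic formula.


disc = 13^2 - 4*4*17 = 169 - 272 = -103
sqrt(|disc|) = sqrt(103) = 10.1489
Real part = -13/(2*4) = -1.6250
Imag part = 10.1489/(2*4) = 1.2686

-1.6250 ± 1.2686i


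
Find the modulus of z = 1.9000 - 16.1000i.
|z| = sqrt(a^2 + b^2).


|z| = sqrt(1.9^2 + (-16.1)^2) = sqrt(3.61 + 259.21) = sqrt(262.82) = 16.2117

|z| = 16.2117


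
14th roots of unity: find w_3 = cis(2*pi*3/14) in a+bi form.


Angle = 360*3/14 = 77.1429°
a = cos(77.1429°) = 0.2225
b = sin(77.1429°) = 0.9749

0.2225 + 0.9749i


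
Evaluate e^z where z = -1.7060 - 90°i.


e^-1.7060 = 0.1816
cos(-90°) = 0
sin(-90°) = -1
Real = 0.1816*0 = 0
Imag = 0.1816*(-1) = -0.1816

0 - 0.1816i


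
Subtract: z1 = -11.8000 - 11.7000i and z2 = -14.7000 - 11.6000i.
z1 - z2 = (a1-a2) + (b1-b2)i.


Real: -11.8 + 14.7 = 2.9
Imag: -11.7 + 11.6 = -0.1

2.9000 - 0.1000i


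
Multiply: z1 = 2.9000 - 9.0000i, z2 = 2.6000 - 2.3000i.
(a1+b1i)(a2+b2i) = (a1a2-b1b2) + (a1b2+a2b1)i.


Real = 2.9*2.6 - (-9)*(-2.3) = 7.54 - 20.7 = -13.16
Imag = 2.9*(-2.3) + 2.6*(-9) = -6.67 - (23.4) = -30.07

-13.1600 - 30.0700i


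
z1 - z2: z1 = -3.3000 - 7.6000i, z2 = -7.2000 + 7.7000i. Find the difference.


Real: -3.3 + 7.2 = 3.9
Imag: -7.6 - 7.7 = -15.3

3.9000 - 15.3000i


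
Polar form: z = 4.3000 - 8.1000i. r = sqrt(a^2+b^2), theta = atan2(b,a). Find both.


r = sqrt(18.49+65.61) = sqrt(84.1) = 9.1706
theta = atan2(-8.1, 4.3) = -62.0378 degrees

r = 9.1706, theta = -62.0378 degrees


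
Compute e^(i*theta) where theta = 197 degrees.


cos(197°) = -0.9563
sin(197°) = -0.2924

e^(i*197°) = -0.9563 - 0.2924i


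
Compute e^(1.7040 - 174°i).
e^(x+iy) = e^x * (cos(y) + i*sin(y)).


e^1.7040 = 5.4959
cos(-174°) = -0.99452
sin(-174°) = -0.10453
Real = 5.4959*(-0.99452) = -5.4658
Imag = 5.4959*(-0.10453) = -0.5745

-5.4658 - 0.5745i


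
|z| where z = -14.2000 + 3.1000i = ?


|z| = sqrt((-14.2)^2 + 3.1^2) = sqrt(201.64 + 9.61) = sqrt(211.25) = 14.5344

|z| = 14.5344


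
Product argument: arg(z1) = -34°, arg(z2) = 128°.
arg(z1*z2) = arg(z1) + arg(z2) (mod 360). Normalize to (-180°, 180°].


arg(z1*z2) = -34° + 128° = 94°
Normalized to (-180°, 180°]: 94°

94°


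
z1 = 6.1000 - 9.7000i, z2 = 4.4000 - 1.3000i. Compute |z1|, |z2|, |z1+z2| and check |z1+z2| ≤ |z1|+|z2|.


|z1| = sqrt(6.1^2 + (-9.7)^2) = sqrt(131.3) = 11.4586
|z2| = sqrt(4.4^2 + (-1.3)^2) = sqrt(21.05) = 4.5880
z1+z2 = 10.5000 - 11.0000i
|z1+z2| = sqrt(231.25) = 15.2069
|z1|+|z2| = 11.4586 + 4.5880 = 16.0466

|z1+z2| = 15.2069 ≤ |z1|+|z2| = 16.0466 (verified)


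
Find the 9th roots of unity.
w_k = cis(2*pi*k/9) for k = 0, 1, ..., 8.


The 9th roots of unity are cis(360k/9°) for k=0..8
Angle step = 360/9 = 40°
Primitive root: cis(40°)
Primitive root = 0.7660 + 0.6428i

9 roots at angles: 0°, 40°, 80°, 120°, 160°, 200°, 240°, 280°, 320°


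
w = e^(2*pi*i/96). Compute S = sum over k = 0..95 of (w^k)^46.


The roots are w_k = w^k with w = e^(2*pi*i/96), and (w^k)^46 = (w^46)^k.
So S = 1 + u + u^2 + ... + u^(95) with u = w^46.
46 = 0*96 + 46, so 46 is not a multiple of 96: u = w^46 ≠ 1 (w is a primitive 96th root), while u^96 = (w^96)^46 = 1.
Geometric series: S = (1 - u^96)/(1 - u) = (1 - 1)/(1 - u) = 0

S = 0


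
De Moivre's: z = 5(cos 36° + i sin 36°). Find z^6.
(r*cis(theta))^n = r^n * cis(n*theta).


r^6 = 5^6 = 15625
n*theta = 6*36° = 216° = 216° (mod 360)
a = 15625*cos(216°) = -12640.8905
b = 15625*sin(216°) = -9184.1446

15625 cis(216°) = -12640.8905 - 9184.1446i


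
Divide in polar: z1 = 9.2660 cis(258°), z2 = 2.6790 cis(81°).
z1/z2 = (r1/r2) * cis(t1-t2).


r = 9.2660 / 2.6790 = 3.4588
theta = 258° - 81° = 177° = 177° (mod 360)

3.4588 cis(177°)


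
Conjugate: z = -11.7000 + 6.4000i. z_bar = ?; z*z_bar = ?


z_bar = -11.7000 - 6.4000i
z*z_bar = (-11.7)^2 + 6.4^2 = 136.89 + 40.96 = 177.85

z_bar = -11.7000 - 6.4000i, z*z_bar = 177.85


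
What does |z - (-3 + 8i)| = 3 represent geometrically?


|z - z0| = r is a circle with center z0 and radius r.
Center = (-3, 8), radius = 3

Circle with center (-3, 8) and radius 3


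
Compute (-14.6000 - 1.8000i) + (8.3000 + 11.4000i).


Real: -14.6 + 8.3 = -6.3
Imag: -1.8 + 11.4 = 9.6

-6.3000 + 9.6000i


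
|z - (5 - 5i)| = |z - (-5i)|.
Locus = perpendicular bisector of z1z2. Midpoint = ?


Equal distances means the locus is the perpendicular bisector of z1 and z2.
Midpoint = ((5+0)/2, (-5+(-5))/2) = (2.5000, -5.0000)

Perpendicular bisector through (2.5000, -5.0000)


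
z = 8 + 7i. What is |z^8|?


|z| = sqrt(64+49) = sqrt(113) = 10.6301
|z^8| = |z|^8 = (sqrt(113))^8 = 113^4 = 163047361

|z^8| = 163047361


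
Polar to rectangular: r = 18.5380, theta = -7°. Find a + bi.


a = 18.5380*cos(-7°) = 18.5380*0.992546 = 18.3998
b = 18.5380*sin(-7°) = 18.5380*(-0.12187) = -2.2592

18.3998 - 2.2592i


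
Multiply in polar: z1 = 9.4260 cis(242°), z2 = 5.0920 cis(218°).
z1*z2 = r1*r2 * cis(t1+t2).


r = 9.4260 * 5.0920 = 47.9972
theta = 242° + 218° = 460° = 100° (mod 360)

47.9972 cis(100°)


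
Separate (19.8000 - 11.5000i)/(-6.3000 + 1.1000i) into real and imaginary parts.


Multiply by conjugate: (19.8000 - 11.5000i)(-6.3000 - 1.1000i) / ((-6.3)^2 + 1.1^2)
Numerator real = 19.8*(-6.3) - (11.5)*1.1 = -137.39
Numerator imag = -11.5*(-6.3) - 19.8*1.1 = 50.67
Denominator = 40.9
Re(z) = -137.39/40.9 = -3.3592
Im(z) = 50.67/40.9 = 1.2389

Re(z) = -3.3592, Im(z) = 1.2389


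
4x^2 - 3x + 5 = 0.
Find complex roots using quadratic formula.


disc = (-3)^2 - 4*4*5 = 9 - 80 = -71
sqrt(|disc|) = sqrt(71) = 8.4261
Real part = 3/(2*4) = 0.3750
Imag part = 8.4261/(2*4) = 1.0533

0.3750 ± 1.0533i


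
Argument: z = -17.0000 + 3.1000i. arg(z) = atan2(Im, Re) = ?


Re = -17, Im = 3.1
arg = atan2(3.1, -17) = 169.6655 degrees

arg(z) = 169.6655 degrees


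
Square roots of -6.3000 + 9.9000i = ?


|z| = sqrt(39.69+98.01) = 11.7346
sqrt((|z|+a)/2) = sqrt((11.7346+(-6.3))/2) = sqrt(2.7173) = 1.6484
sqrt((|z|-a)/2) = sqrt((11.7346-(-6.3))/2) = sqrt(9.0173) = 3.0029

±(1.6484 + 3.0029i) i.e. 1.6484 + 3.0029i and -1.6484 - 3.0029i


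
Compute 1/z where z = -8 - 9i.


|z|^2 = 64+81 = 145
1/z = (-8 + 9i)/145

1/z = -0.0552 + 0.0621i


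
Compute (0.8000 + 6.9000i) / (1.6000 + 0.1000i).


Conjugate of z2 = 1.6000 - 0.1000i
Numerator: (0.8000 + 6.9000i)(1.6000 - 0.1000i) = 1.9700 + 10.9600i
Denominator: 1.6^2 + 0.1^2 = 2.57
Result = (1.9700 + 10.9600i)/2.57

0.7665 + 4.2646i


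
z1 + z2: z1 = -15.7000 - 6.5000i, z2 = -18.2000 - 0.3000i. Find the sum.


Real: -15.7 - 18.2 = -33.9
Imag: -6.5 - 0.3 = -6.8

-33.9000 - 6.8000i


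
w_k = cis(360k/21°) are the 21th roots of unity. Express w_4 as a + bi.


Angle = 360*4/21 = 68.5714°
a = cos(68.5714°) = 0.3653
b = sin(68.5714°) = 0.9309

0.3653 + 0.9309i


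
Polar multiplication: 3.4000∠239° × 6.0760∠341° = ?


r = 3.4000 * 6.0760 = 20.6584
theta = 239° + 341° = 580° = 220° (mod 360)

20.6584 cis(220°)


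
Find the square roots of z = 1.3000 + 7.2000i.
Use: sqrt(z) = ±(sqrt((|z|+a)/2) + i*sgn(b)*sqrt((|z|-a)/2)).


|z| = sqrt(1.69+51.84) = 7.3164
sqrt((|z|+a)/2) = sqrt((7.3164+1.3)/2) = sqrt(4.3082) = 2.0756
sqrt((|z|-a)/2) = sqrt((7.3164-1.3)/2) = sqrt(3.0082) = 1.7344

±(2.0756 + 1.7344i) i.e. 2.0756 + 1.7344i and -2.0756 - 1.7344i


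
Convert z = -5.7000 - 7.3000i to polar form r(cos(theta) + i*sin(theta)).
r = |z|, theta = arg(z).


r = sqrt(32.49+53.29) = sqrt(85.78) = 9.2617
theta = atan2(-7.3, -5.7) = -127.9835 degrees

r = 9.2617, theta = -127.9835 degrees


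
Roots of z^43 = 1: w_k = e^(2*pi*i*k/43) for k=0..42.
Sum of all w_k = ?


The sum of all 43th roots of unity is 0.
Geometric series: (1 - w^43)/(1 - w) = (1-1)/(1-w) = 0 since w^43 = 1, w ≠ 1.
Alternatively: coefficient of z^42 in z^43 - 1 is 0.

0


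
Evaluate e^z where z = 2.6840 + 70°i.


e^2.6840 = 14.6436
cos(70°) = 0.34202
sin(70°) = 0.93969
Real = 14.6436*0.34202 = 5.0084
Imag = 14.6436*0.93969 = 13.7604

5.0084 + 13.7604i


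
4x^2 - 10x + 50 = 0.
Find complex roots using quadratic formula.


disc = (-10)^2 - 4*4*50 = 100 - 800 = -700
sqrt(|disc|) = sqrt(700) = 26.4575
Real part = 10/(2*4) = 1.2500
Imag part = 26.4575/(2*4) = 3.3072

1.2500 ± 3.3072i


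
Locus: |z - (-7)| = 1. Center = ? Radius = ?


|z - z0| = r is a circle with center z0 and radius r.
Center = (-7, 0), radius = 1

Circle with center (-7, 0) and radius 1


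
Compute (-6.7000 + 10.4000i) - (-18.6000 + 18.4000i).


Real: -6.7 + 18.6 = 11.9
Imag: 10.4 - 18.4 = -8

11.9000 - 8.0000i


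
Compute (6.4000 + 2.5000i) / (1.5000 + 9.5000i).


Conjugate of z2 = 1.5000 - 9.5000i
Numerator: (6.4000 + 2.5000i)(1.5000 - 9.5000i) = 33.3500 - 57.0500i
Denominator: 1.5^2 + 9.5^2 = 92.5
Result = (33.3500 - 57.0500i)/92.5

0.3605 - 0.6168i


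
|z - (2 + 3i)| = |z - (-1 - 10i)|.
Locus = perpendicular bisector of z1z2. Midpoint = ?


Equal distances means the locus is the perpendicular bisector of z1 and z2.
Midpoint = ((2+(-1))/2, (3+(-10))/2) = (0.5000, -3.5000)

Perpendicular bisector through (0.5000, -3.5000)


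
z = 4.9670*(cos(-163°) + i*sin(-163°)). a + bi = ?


a = 4.9670*cos(-163°) = 4.9670*(-0.956305) = -4.7500
b = 4.9670*sin(-163°) = 4.9670*(-0.29237) = -1.4522

-4.7500 - 1.4522i


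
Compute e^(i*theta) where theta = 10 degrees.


cos(10°) = 0.9848
sin(10°) = 0.1736

e^(i*10°) = 0.9848 + 0.1736i


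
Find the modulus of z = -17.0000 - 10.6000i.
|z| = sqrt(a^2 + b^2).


|z| = sqrt((-17)^2 + (-10.6)^2) = sqrt(289 + 112.36) = sqrt(401.36) = 20.0340

|z| = 20.0340


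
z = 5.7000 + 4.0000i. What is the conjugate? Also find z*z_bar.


z_bar = 5.7000 - 4.0000i
z*z_bar = 5.7^2 + 4^2 = 32.49 + 16 = 48.49

z_bar = 5.7000 - 4.0000i, z*z_bar = 48.49


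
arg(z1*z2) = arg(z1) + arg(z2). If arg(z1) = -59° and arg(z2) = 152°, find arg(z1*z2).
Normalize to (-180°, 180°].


arg(z1*z2) = -59° + 152° = 93°
Normalized to (-180°, 180°]: 93°

93°


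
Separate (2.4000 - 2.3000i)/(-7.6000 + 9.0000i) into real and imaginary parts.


Multiply by conjugate: (2.4000 - 2.3000i)(-7.6000 - 9.0000i) / ((-7.6)^2 + 9^2)
Numerator real = 2.4*(-7.6) - (2.3)*9 = -38.94
Numerator imag = -2.3*(-7.6) - 2.4*9 = -4.12
Denominator = 138.76
Re(z) = -38.94/138.76 = -0.2806
Im(z) = -4.12/138.76 = -0.0297

Re(z) = -0.2806, Im(z) = -0.0297


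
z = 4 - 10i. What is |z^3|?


|z| = sqrt(16+100) = sqrt(116) = 10.7703
|z^3| = |z|^3 = (sqrt(116))^3 = 116*sqrt(116)

|z^3| = 116*sqrt(116) ≈ 1249.3582


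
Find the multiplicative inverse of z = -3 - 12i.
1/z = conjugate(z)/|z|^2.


|z|^2 = 9+144 = 153
1/z = (-3 + 12i)/153

1/z = -0.0196 + 0.0784i


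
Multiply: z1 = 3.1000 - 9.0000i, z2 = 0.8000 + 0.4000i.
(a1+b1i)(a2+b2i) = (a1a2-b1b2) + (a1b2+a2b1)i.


Real = 3.1*0.8 - (-9)*0.4 = 2.48 - (-3.6) = 6.08
Imag = 3.1*0.4 + 0.8*(-9) = 1.24 - (7.2) = -5.96

6.0800 - 5.9600i


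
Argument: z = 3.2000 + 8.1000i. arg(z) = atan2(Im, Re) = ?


Re = 3.2, Im = 8.1
arg = atan2(8.1, 3.2) = 68.4429 degrees

arg(z) = 68.4429 degrees


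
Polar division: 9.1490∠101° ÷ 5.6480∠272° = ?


r = 9.1490 / 5.6480 = 1.6199
theta = 101° - 272° = -171° = 189° (mod 360)

1.6199 cis(189°)


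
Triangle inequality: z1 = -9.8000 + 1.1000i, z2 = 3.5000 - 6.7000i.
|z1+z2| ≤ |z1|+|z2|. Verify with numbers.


|z1| = sqrt((-9.8)^2 + 1.1^2) = sqrt(97.25) = 9.8615
|z2| = sqrt(3.5^2 + (-6.7)^2) = sqrt(57.14) = 7.5591
z1+z2 = -6.3000 - 5.6000i
|z1+z2| = sqrt(71.05) = 8.4291
|z1|+|z2| = 9.8615 + 7.5591 = 17.4206

|z1+z2| = 8.4291 ≤ |z1|+|z2| = 17.4206 (verified)


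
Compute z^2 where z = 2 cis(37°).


r^2 = 2^2 = 4
n*theta = 2*37° = 74° = 74° (mod 360)
a = 4*cos(74°) = 1.1025
b = 4*sin(74°) = 3.8450

4 cis(74°) = 1.1025 + 3.8450i


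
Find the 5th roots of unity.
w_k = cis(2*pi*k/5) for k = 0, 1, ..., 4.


The 5th roots of unity are cis(360k/5°) for k=0..4
Angle step = 360/5 = 72°
Primitive root: cis(72°)
Primitive root = 0.3090 + 0.9511i

5 roots at angles: 0°, 72°, 144°, 216°, 288°


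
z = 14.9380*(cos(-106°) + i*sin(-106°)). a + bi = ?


a = 14.9380*cos(-106°) = 14.9380*(-0.27564) = -4.1175
b = 14.9380*sin(-106°) = 14.9380*(-0.96126) = -14.3593

-4.1175 - 14.3593i


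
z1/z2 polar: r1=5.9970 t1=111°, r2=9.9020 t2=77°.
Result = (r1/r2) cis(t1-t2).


r = 5.9970 / 9.9020 = 0.6056
theta = 111° - 77° = 34° = 34° (mod 360)

0.6056 cis(34°)


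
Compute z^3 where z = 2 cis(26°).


r^3 = 2^3 = 8
n*theta = 3*26° = 78° = 78° (mod 360)
a = 8*cos(78°) = 1.6633
b = 8*sin(78°) = 7.8252

8 cis(78°) = 1.6633 + 7.8252i


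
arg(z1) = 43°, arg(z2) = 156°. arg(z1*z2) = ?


arg(z1*z2) = 43° + 156° = 199°
Normalized to (-180°, 180°]: -161°

-161°


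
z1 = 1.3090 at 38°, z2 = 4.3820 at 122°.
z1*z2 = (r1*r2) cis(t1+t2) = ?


r = 1.3090 * 4.3820 = 5.7360
theta = 38° + 122° = 160° = 160° (mod 360)

5.7360 cis(160°)


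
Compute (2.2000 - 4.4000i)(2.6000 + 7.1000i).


Real = 2.2*2.6 - (-4.4)*7.1 = 5.72 - (-31.24) = 36.96
Imag = 2.2*7.1 + 2.6*(-4.4) = 15.62 - (11.44) = 4.18

36.9600 + 4.1800i


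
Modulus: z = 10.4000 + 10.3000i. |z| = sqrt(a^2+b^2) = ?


|z| = sqrt(10.4^2 + 10.3^2) = sqrt(108.16 + 106.09) = sqrt(214.25) = 14.6373

|z| = 14.6373


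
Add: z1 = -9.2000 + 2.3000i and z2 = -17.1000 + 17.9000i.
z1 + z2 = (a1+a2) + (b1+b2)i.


Real: -9.2 - 17.1 = -26.3
Imag: 2.3 + 17.9 = 20.2

-26.3000 + 20.2000i


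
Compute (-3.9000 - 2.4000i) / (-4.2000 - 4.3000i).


Conjugate of z2 = -4.2000 + 4.3000i
Numerator: (-3.9000 - 2.4000i)(-4.2000 + 4.3000i) = 26.7000 - 6.6900i
Denominator: (-4.2)^2 + (-4.3)^2 = 36.13
Result = (26.7000 - 6.6900i)/36.13

0.7390 - 0.1852i


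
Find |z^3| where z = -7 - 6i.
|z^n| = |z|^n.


|z| = sqrt(49+36) = sqrt(85) = 9.2195
|z^3| = |z|^3 = (sqrt(85))^3 = 85*sqrt(85)

|z^3| = 85*sqrt(85) ≈ 783.6613


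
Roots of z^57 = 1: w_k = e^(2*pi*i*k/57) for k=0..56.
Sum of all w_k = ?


The sum of all 57th roots of unity is 0.
Geometric series: (1 - w^57)/(1 - w) = (1-1)/(1-w) = 0 since w^57 = 1, w ≠ 1.
Alternatively: coefficient of z^56 in z^57 - 1 is 0.

0


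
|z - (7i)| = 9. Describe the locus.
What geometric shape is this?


|z - z0| = r is a circle with center z0 and radius r.
Center = (0, 7), radius = 9

Circle with center (0, 7) and radius 9


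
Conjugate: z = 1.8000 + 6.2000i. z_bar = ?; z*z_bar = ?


z_bar = 1.8000 - 6.2000i
z*z_bar = 1.8^2 + 6.2^2 = 3.24 + 38.44 = 41.68

z_bar = 1.8000 - 6.2000i, z*z_bar = 41.68


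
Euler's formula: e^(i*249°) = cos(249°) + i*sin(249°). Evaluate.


cos(249°) = -0.3584
sin(249°) = -0.9336

e^(i*249°) = -0.3584 - 0.9336i


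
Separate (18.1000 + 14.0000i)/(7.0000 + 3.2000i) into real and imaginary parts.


Multiply by conjugate: (18.1000 + 14.0000i)(7.0000 - 3.2000i) / (7^2 + 3.2^2)
Numerator real = 18.1*7 + 14*3.2 = 171.5
Numerator imag = 14*7 - 18.1*3.2 = 40.08
Denominator = 59.24
Re(z) = 171.5/59.24 = 2.8950
Im(z) = 40.08/59.24 = 0.6766

Re(z) = 2.8950, Im(z) = 0.6766


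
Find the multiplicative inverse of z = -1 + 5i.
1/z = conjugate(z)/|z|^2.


|z|^2 = 1+25 = 26
1/z = (-1 - 5i)/26

1/z = -0.0385 - 0.1923i


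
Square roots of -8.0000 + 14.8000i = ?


|z| = sqrt(64+219.04) = 16.8238
sqrt((|z|+a)/2) = sqrt((16.8238+(-8))/2) = sqrt(4.4119) = 2.1005
sqrt((|z|-a)/2) = sqrt((16.8238-(-8))/2) = sqrt(12.4119) = 3.5231

±(2.1005 + 3.5231i) i.e. 2.1005 + 3.5231i and -2.1005 - 3.5231i


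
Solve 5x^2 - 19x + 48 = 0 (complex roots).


disc = (-19)^2 - 4*5*48 = 361 - 960 = -599
sqrt(|disc|) = sqrt(599) = 24.4745
Real part = 19/(2*5) = 1.9000
Imag part = 24.4745/(2*5) = 2.4474

1.9000 ± 2.4474i


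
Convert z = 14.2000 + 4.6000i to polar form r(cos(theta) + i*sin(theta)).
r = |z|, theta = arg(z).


r = sqrt(201.64+21.16) = sqrt(222.8) = 14.9265
theta = atan2(4.6, 14.2) = 17.9494 degrees

r = 14.9265, theta = 17.9494 degrees


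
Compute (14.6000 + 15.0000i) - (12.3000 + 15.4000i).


Real: 14.6 - 12.3 = 2.3
Imag: 15 - 15.4 = -0.4

2.3000 - 0.4000i


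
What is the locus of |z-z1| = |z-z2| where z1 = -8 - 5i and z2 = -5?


Equal distances means the locus is the perpendicular bisector of z1 and z2.
Midpoint = ((-8+(-5))/2, (-5+0)/2) = (-6.5000, -2.5000)

Perpendicular bisector through (-6.5000, -2.5000)


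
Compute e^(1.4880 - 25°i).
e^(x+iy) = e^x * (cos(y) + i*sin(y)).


e^1.4880 = 4.42823
cos(-25°) = 0.9063
sin(-25°) = -0.42262
Real = 4.42823*0.9063 = 4.0133
Imag = 4.42823*(-0.42262) = -1.8715

4.0133 - 1.8715i


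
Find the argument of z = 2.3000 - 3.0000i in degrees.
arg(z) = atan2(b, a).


Re = 2.3, Im = -3
arg = atan2(-3, 2.3) = -52.5238 degrees

arg(z) = -52.5238 degrees


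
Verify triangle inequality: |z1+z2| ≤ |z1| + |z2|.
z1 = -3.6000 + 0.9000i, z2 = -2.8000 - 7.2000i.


|z1| = sqrt((-3.6)^2 + 0.9^2) = sqrt(13.77) = 3.7108
|z2| = sqrt((-2.8)^2 + (-7.2)^2) = sqrt(59.68) = 7.7253
z1+z2 = -6.4000 - 6.3000i
|z1+z2| = sqrt(80.65) = 8.9805
|z1|+|z2| = 3.7108 + 7.7253 = 11.4361

|z1+z2| = 8.9805 ≤ |z1|+|z2| = 11.4361 (verified)


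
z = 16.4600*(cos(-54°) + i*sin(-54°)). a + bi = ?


a = 16.4600*cos(-54°) = 16.4600*0.587785 = 9.6749
b = 16.4600*sin(-54°) = 16.4600*(-0.809017) = -13.3164

9.6749 - 13.3164i


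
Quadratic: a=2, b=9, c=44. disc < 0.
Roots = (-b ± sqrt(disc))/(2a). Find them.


disc = 9^2 - 4*2*44 = 81 - 352 = -271
sqrt(|disc|) = sqrt(271) = 16.4621
Real part = -9/(2*2) = -2.2500
Imag part = 16.4621/(2*2) = 4.1155

-2.2500 ± 4.1155i


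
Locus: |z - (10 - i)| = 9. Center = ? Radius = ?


|z - z0| = r is a circle with center z0 and radius r.
Center = (10, -1), radius = 9

Circle with center (10, -1) and radius 9


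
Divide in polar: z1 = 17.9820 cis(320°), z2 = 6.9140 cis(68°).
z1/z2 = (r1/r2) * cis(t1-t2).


r = 17.9820 / 6.9140 = 2.6008
theta = 320° - 68° = 252° = 252° (mod 360)

2.6008 cis(252°)


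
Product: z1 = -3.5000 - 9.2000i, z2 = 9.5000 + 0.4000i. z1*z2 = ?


Real = -3.5*9.5 - (-9.2)*0.4 = -33.25 - (-3.68) = -29.57
Imag = -3.5*0.4 + 9.5*(-9.2) = -1.4 - (87.4) = -88.8

-29.5700 - 88.8000i


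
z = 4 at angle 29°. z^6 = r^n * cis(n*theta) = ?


r^6 = 4^6 = 4096
n*theta = 6*29° = 174° = 174° (mod 360)
a = 4096*cos(174°) = -4073.5617
b = 4096*sin(174°) = 428.1486

4096 cis(174°) = -4073.5617 + 428.1486i


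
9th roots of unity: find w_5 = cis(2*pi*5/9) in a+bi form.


Angle = 360*5/9 = 200°
a = cos(200°) = -0.9397
b = sin(200°) = -0.3420

-0.9397 - 0.3420i


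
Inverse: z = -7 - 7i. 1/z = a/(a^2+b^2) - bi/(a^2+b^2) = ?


|z|^2 = 49+49 = 98
1/z = (-7 + 7i)/98

1/z = -0.0714 + 0.0714i


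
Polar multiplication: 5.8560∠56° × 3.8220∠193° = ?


r = 5.8560 * 3.8220 = 22.3816
theta = 56° + 193° = 249° = 249° (mod 360)

22.3816 cis(249°)


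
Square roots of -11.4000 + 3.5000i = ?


|z| = sqrt(129.96+12.25) = 11.9252
sqrt((|z|+a)/2) = sqrt((11.9252+(-11.4))/2) = sqrt(0.2626) = 0.5124
sqrt((|z|-a)/2) = sqrt((11.9252-(-11.4))/2) = sqrt(11.6626) = 3.4151

±(0.5124 + 3.4151i) i.e. 0.5124 + 3.4151i and -0.5124 - 3.4151i


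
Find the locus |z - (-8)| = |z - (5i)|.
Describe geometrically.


Equal distances means the locus is the perpendicular bisector of z1 and z2.
Midpoint = ((-8+0)/2, (0+5)/2) = (-4.0000, 2.5000)

Perpendicular bisector through (-4.0000, 2.5000)


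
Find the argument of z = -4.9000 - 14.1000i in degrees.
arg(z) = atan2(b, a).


Re = -4.9, Im = -14.1
arg = atan2(-14.1, -4.9) = -109.1632 degrees

arg(z) = -109.1632 degrees


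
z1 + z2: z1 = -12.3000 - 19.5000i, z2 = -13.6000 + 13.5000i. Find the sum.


Real: -12.3 - 13.6 = -25.9
Imag: -19.5 + 13.5 = -6

-25.9000 - 6.0000i


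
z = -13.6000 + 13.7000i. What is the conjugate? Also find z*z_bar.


z_bar = -13.6000 - 13.7000i
z*z_bar = (-13.6)^2 + 13.7^2 = 184.96 + 187.69 = 372.65

z_bar = -13.6000 - 13.7000i, z*z_bar = 372.65


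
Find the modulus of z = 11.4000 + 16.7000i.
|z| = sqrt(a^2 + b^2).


|z| = sqrt(11.4^2 + 16.7^2) = sqrt(129.96 + 278.89) = sqrt(408.85) = 20.2200

|z| = 20.2200


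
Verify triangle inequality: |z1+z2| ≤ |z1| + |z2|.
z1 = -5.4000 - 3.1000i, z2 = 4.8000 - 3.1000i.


|z1| = sqrt((-5.4)^2 + (-3.1)^2) = sqrt(38.77) = 6.2266
|z2| = sqrt(4.8^2 + (-3.1)^2) = sqrt(32.65) = 5.7140
z1+z2 = -0.6000 - 6.2000i
|z1+z2| = sqrt(38.8) = 6.2290
|z1|+|z2| = 6.2266 + 5.7140 = 11.9406

|z1+z2| = 6.2290 ≤ |z1|+|z2| = 11.9406 (verified)


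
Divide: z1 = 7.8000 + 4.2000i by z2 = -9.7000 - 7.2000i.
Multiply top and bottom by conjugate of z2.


Conjugate of z2 = -9.7000 + 7.2000i
Numerator: (7.8000 + 4.2000i)(-9.7000 + 7.2000i) = -105.9000 + 15.4200i
Denominator: (-9.7)^2 + (-7.2)^2 = 145.93
Result = (-105.9000 + 15.4200i)/145.93

-0.7257 + 0.1057i


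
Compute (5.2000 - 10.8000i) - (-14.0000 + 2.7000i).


Real: 5.2 + 14 = 19.2
Imag: -10.8 - 2.7 = -13.5

19.2000 - 13.5000i


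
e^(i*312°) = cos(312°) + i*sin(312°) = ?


cos(312°) = 0.6691
sin(312°) = -0.7431

e^(i*312°) = 0.6691 - 0.7431i


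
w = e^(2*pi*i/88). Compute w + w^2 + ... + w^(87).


With w = e^(2*pi*i/88), all 88 of the 88th roots of unity w^0 = 1, w, ..., w^(87) sum to 0: 1 + w + ... + w^(87) = (1 - w^88)/(1 - w) = 0 since w^88 = 1, w ≠ 1.
Removing the root 1: w + w^2 + ... + w^(87) = 0 - 1 = -1

Sum = -1


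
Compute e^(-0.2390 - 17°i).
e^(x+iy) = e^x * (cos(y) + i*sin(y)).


e^-0.2390 = 0.7874
cos(-17°) = 0.9563
sin(-17°) = -0.2924
Real = 0.7874*0.9563 = 0.7530
Imag = 0.7874*(-0.2924) = -0.2302

0.7530 - 0.2302i


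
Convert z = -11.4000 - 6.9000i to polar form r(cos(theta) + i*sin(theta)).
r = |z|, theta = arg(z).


r = sqrt(129.96+47.61) = sqrt(177.57) = 13.3255
theta = atan2(-6.9, -11.4) = -148.8150 degrees

r = 13.3255, theta = -148.8150 degrees


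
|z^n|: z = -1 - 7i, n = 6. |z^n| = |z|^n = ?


|z| = sqrt(1+49) = sqrt(50) = 7.0711
|z^6| = |z|^6 = (sqrt(50))^6 = 50^3 = 125000

|z^6| = 125000


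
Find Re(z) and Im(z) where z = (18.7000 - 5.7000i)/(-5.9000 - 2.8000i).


Multiply by conjugate: (18.7000 - 5.7000i)(-5.9000 + 2.8000i) / ((-5.9)^2 + (-2.8)^2)
Numerator real = 18.7*(-5.9) - (5.7)*(-2.8) = -94.37
Numerator imag = -5.7*(-5.9) - 18.7*(-2.8) = 85.99
Denominator = 42.65
Re(z) = -94.37/42.65 = -2.2127
Im(z) = 85.99/42.65 = 2.0162

Re(z) = -2.2127, Im(z) = 2.0162


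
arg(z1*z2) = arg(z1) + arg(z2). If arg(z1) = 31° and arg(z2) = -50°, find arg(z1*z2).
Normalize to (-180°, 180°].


arg(z1*z2) = 31° - 50° = -19°
Normalized to (-180°, 180°]: -19°

-19°


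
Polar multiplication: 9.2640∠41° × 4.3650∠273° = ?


r = 9.2640 * 4.3650 = 40.4374
theta = 41° + 273° = 314° = 314° (mod 360)

40.4374 cis(314°)


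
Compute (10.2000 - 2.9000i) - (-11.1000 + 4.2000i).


Real: 10.2 + 11.1 = 21.3
Imag: -2.9 - 4.2 = -7.1

21.3000 - 7.1000i


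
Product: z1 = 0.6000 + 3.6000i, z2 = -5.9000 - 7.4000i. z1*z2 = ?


Real = 0.6*(-5.9) - 3.6*(-7.4) = -3.54 - (-26.64) = 23.1
Imag = 0.6*(-7.4) - (5.9)*3.6 = -4.44 - (21.24) = -25.68

23.1000 - 25.6800i


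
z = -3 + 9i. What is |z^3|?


|z| = sqrt(9+81) = sqrt(90) = 9.4868
|z^3| = |z|^3 = (sqrt(90))^3 = 90*sqrt(90)

|z^3| = 90*sqrt(90) ≈ 853.8150


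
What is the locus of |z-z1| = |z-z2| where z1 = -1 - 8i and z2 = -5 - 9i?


Equal distances means the locus is the perpendicular bisector of z1 and z2.
Midpoint = ((-1+(-5))/2, (-8+(-9))/2) = (-3.0000, -8.5000)

Perpendicular bisector through (-3.0000, -8.5000)


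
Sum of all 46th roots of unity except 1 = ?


With w = e^(2*pi*i/46), all 46 of the 46th roots of unity w^0 = 1, w, ..., w^(45) sum to 0: 1 + w + ... + w^(45) = (1 - w^46)/(1 - w) = 0 since w^46 = 1, w ≠ 1.
Removing the root 1: w + w^2 + ... + w^(45) = 0 - 1 = -1

Sum = -1


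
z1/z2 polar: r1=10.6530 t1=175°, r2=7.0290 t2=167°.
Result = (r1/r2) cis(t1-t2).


r = 10.6530 / 7.0290 = 1.5156
theta = 175° - 167° = 8° = 8° (mod 360)

1.5156 cis(8°)


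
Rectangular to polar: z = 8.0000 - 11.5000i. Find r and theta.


r = sqrt(64+132.25) = sqrt(196.25) = 14.0089
theta = atan2(-11.5, 8) = -55.1755 degrees

r = 14.0089, theta = -55.1755 degrees


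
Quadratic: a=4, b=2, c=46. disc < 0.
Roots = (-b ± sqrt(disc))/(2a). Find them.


disc = 2^2 - 4*4*46 = 4 - 736 = -732
sqrt(|disc|) = sqrt(732) = 27.0555
Real part = -2/(2*4) = -0.2500
Imag part = 27.0555/(2*4) = 3.3819

-0.2500 ± 3.3819i


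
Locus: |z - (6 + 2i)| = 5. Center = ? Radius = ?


|z - z0| = r is a circle with center z0 and radius r.
Center = (6, 2), radius = 5

Circle with center (6, 2) and radius 5


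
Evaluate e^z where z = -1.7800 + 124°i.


e^-1.7800 = 0.1686
cos(124°) = -0.5592
sin(124°) = 0.829
Real = 0.1686*(-0.5592) = -0.0943
Imag = 0.1686*0.829 = 0.1398

-0.0943 + 0.1398i


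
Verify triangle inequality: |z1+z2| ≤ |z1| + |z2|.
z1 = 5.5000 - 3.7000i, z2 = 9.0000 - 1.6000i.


|z1| = sqrt(5.5^2 + (-3.7)^2) = sqrt(43.94) = 6.6287
|z2| = sqrt(9^2 + (-1.6)^2) = sqrt(83.56) = 9.1411
z1+z2 = 14.5000 - 5.3000i
|z1+z2| = sqrt(238.34) = 15.4383
|z1|+|z2| = 6.6287 + 9.1411 = 15.7698

|z1+z2| = 15.4383 ≤ |z1|+|z2| = 15.7698 (verified)


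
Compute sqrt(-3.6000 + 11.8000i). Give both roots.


|z| = sqrt(12.96+139.24) = 12.3369
sqrt((|z|+a)/2) = sqrt((12.3369+(-3.6))/2) = sqrt(4.3685) = 2.0901
sqrt((|z|-a)/2) = sqrt((12.3369-(-3.6))/2) = sqrt(7.9685) = 2.8228

±(2.0901 + 2.8228i) i.e. 2.0901 + 2.8228i and -2.0901 - 2.8228i


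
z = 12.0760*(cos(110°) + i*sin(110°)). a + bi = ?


a = 12.0760*cos(110°) = 12.0760*(-0.34202) = -4.1302
b = 12.0760*sin(110°) = 12.0760*0.93969 = 11.3477

-4.1302 + 11.3477i


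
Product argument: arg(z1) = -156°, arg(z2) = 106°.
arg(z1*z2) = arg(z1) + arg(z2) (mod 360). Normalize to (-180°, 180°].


arg(z1*z2) = -156° + 106° = -50°
Normalized to (-180°, 180°]: -50°

-50°


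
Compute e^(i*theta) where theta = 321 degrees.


cos(321°) = 0.7771
sin(321°) = -0.6293

e^(i*321°) = 0.7771 - 0.6293i


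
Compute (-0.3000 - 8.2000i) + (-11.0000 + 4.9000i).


Real: -0.3 - 11 = -11.3
Imag: -8.2 + 4.9 = -3.3

-11.3000 - 3.3000i


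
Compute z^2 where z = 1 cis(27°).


r^2 = 1^2 = 1
n*theta = 2*27° = 54° = 54° (mod 360)
a = 1*cos(54°) = 0.5878
b = 1*sin(54°) = 0.8090

1 cis(54°) = 0.5878 + 0.8090i


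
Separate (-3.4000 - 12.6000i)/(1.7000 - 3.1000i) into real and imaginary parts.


Multiply by conjugate: (-3.4000 - 12.6000i)(1.7000 + 3.1000i) / (1.7^2 + (-3.1)^2)
Numerator real = -3.4*1.7 - (12.6)*(-3.1) = 33.28
Numerator imag = -12.6*1.7 - (-3.4)*(-3.1) = -31.96
Denominator = 12.5
Re(z) = 33.28/12.5 = 2.6624
Im(z) = -31.96/12.5 = -2.5568

Re(z) = 2.6624, Im(z) = -2.5568


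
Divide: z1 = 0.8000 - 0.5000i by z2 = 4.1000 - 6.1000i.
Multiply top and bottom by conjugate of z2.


Conjugate of z2 = 4.1000 + 6.1000i
Numerator: (0.8000 - 0.5000i)(4.1000 + 6.1000i) = 6.3300 + 2.8300i
Denominator: 4.1^2 + (-6.1)^2 = 54.02
Result = (6.3300 + 2.8300i)/54.02

0.1172 + 0.0524i


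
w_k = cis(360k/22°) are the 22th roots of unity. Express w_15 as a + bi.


Angle = 360*15/22 = 245.4545°
a = cos(245.4545°) = -0.4154
b = sin(245.4545°) = -0.9096

-0.4154 - 0.9096i


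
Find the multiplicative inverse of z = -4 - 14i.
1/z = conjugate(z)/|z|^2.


|z|^2 = 16+196 = 212
1/z = (-4 + 14i)/212

1/z = -0.0189 + 0.0660i


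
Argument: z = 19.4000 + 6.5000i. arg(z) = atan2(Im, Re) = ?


Re = 19.4, Im = 6.5
arg = atan2(6.5, 19.4) = 18.5235 degrees

arg(z) = 18.5235 degrees


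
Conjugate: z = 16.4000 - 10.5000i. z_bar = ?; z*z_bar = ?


z_bar = 16.4000 + 10.5000i
z*z_bar = 16.4^2 + (-10.5)^2 = 268.96 + 110.25 = 379.21

z_bar = 16.4000 + 10.5000i, z*z_bar = 379.21


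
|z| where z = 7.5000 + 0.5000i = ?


|z| = sqrt(7.5^2 + 0.5^2) = sqrt(56.25 + 0.25) = sqrt(56.5) = 7.5166

|z| = 7.5166


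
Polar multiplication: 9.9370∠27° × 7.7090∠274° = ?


r = 9.9370 * 7.7090 = 76.6043
theta = 27° + 274° = 301° = 301° (mod 360)

76.6043 cis(301°)


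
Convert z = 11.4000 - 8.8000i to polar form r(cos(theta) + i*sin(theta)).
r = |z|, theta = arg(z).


r = sqrt(129.96+77.44) = sqrt(207.4) = 14.4014
theta = atan2(-8.8, 11.4) = -37.6656 degrees

r = 14.4014, theta = -37.6656 degrees


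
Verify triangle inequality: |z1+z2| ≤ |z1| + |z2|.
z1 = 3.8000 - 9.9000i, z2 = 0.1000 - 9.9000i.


|z1| = sqrt(3.8^2 + (-9.9)^2) = sqrt(112.45) = 10.6042
|z2| = sqrt(0.1^2 + (-9.9)^2) = sqrt(98.02) = 9.9005
z1+z2 = 3.9000 - 19.8000i
|z1+z2| = sqrt(407.25) = 20.1804
|z1|+|z2| = 10.6042 + 9.9005 = 20.5047

|z1+z2| = 20.1804 ≤ |z1|+|z2| = 20.5047 (verified)


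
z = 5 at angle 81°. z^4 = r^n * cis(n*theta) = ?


r^4 = 5^4 = 625
n*theta = 4*81° = 324° = 324° (mod 360)
a = 625*cos(324°) = 505.6356
b = 625*sin(324°) = -367.3658

625 cis(324°) = 505.6356 - 367.3658i


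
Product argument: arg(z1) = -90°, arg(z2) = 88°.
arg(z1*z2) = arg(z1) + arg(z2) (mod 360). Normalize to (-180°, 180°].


arg(z1*z2) = -90° + 88° = -2°
Normalized to (-180°, 180°]: -2°

-2°


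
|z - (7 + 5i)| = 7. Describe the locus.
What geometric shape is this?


|z - z0| = r is a circle with center z0 and radius r.
Center = (7, 5), radius = 7

Circle with center (7, 5) and radius 7


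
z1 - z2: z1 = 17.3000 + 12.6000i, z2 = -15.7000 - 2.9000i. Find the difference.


Real: 17.3 + 15.7 = 33
Imag: 12.6 + 2.9 = 15.5

33.0000 + 15.5000i


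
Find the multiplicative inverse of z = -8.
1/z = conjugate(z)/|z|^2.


|z|^2 = 64+0 = 64
1/z = (-8 - 0i)/64

1/z = -0.1250 + 0i


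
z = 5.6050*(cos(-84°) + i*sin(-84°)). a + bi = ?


a = 5.6050*cos(-84°) = 5.6050*0.10453 = 0.5859
b = 5.6050*sin(-84°) = 5.6050*(-0.99452) = -5.5743

0.5859 - 5.5743i


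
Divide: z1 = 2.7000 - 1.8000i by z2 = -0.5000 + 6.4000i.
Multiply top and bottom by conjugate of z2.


Conjugate of z2 = -0.5000 - 6.4000i
Numerator: (2.7000 - 1.8000i)(-0.5000 - 6.4000i) = -12.8700 - 16.3800i
Denominator: (-0.5)^2 + 6.4^2 = 41.21
Result = (-12.8700 - 16.3800i)/41.21

-0.3123 - 0.3975i


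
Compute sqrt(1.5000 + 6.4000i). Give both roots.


|z| = sqrt(2.25+40.96) = 6.5734
sqrt((|z|+a)/2) = sqrt((6.5734+1.5)/2) = sqrt(4.0367) = 2.0092
sqrt((|z|-a)/2) = sqrt((6.5734-1.5)/2) = sqrt(2.5367) = 1.5927

±(2.0092 + 1.5927i) i.e. 2.0092 + 1.5927i and -2.0092 - 1.5927i


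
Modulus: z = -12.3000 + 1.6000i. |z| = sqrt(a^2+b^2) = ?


|z| = sqrt((-12.3)^2 + 1.6^2) = sqrt(151.29 + 2.56) = sqrt(153.85) = 12.4036

|z| = 12.4036


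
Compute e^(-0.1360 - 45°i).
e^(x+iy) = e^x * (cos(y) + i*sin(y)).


e^-0.1360 = 0.8728
cos(-45°) = 0.7071
sin(-45°) = -0.7071
Real = 0.8728*0.7071 = 0.6172
Imag = 0.8728*(-0.7071) = -0.6172

0.6172 - 0.6172i


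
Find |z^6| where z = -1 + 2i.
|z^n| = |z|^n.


|z| = sqrt(1+4) = sqrt(5) = 2.2361
|z^6| = |z|^6 = (sqrt(5))^6 = 5^3 = 125

|z^6| = 125


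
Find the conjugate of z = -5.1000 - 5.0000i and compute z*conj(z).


z_bar = -5.1000 + 5.0000i
z*z_bar = (-5.1)^2 + (-5)^2 = 26.01 + 25 = 51.01

z_bar = -5.1000 + 5.0000i, z*z_bar = 51.01


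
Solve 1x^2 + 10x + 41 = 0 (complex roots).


disc = 10^2 - 4*1*41 = 100 - 164 = -64
sqrt(|disc|) = sqrt(64) = 8.0000
Real part = -10/(2*1) = -5.0000
Imag part = 8.0000/(2*1) = 4.0000

-5.0000 ± 4.0000i


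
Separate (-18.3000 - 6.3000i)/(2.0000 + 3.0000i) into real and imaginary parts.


Multiply by conjugate: (-18.3000 - 6.3000i)(2.0000 - 3.0000i) / (2^2 + 3^2)
Numerator real = -18.3*2 - (6.3)*3 = -55.5
Numerator imag = -6.3*2 - (-18.3)*3 = 42.3
Denominator = 13
Re(z) = -55.5/13 = -4.2692
Im(z) = 42.3/13 = 3.2538

Re(z) = -4.2692, Im(z) = 3.2538


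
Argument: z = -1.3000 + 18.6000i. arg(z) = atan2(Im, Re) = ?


Re = -1.3, Im = 18.6
arg = atan2(18.6, -1.3) = 93.9980 degrees

arg(z) = 93.9980 degrees


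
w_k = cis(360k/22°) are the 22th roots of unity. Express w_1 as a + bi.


Angle = 360*1/22 = 16.3636°
a = cos(16.3636°) = 0.9595
b = sin(16.3636°) = 0.2817

0.9595 + 0.2817i


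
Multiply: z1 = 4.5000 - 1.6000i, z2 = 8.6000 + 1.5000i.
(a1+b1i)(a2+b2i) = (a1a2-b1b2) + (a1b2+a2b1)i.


Real = 4.5*8.6 - (-1.6)*1.5 = 38.7 - (-2.4) = 41.1
Imag = 4.5*1.5 + 8.6*(-1.6) = 6.75 - (13.76) = -7.01

41.1000 - 7.0100i


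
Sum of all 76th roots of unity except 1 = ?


With w = e^(2*pi*i/76), all 76 of the 76th roots of unity w^0 = 1, w, ..., w^(75) sum to 0: 1 + w + ... + w^(75) = (1 - w^76)/(1 - w) = 0 since w^76 = 1, w ≠ 1.
Removing the root 1: w + w^2 + ... + w^(75) = 0 - 1 = -1

Sum = -1


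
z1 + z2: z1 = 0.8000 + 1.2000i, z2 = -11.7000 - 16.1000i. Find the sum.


Real: 0.8 - 11.7 = -10.9
Imag: 1.2 - 16.1 = -14.9

-10.9000 - 14.9000i


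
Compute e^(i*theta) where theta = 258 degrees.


cos(258°) = -0.2079
sin(258°) = -0.9781

e^(i*258°) = -0.2079 - 0.9781i


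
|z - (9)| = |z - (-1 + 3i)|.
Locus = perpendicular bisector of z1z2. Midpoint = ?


Equal distances means the locus is the perpendicular bisector of z1 and z2.
Midpoint = ((9+(-1))/2, (0+3)/2) = (4.0000, 1.5000)

Perpendicular bisector through (4.0000, 1.5000)
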